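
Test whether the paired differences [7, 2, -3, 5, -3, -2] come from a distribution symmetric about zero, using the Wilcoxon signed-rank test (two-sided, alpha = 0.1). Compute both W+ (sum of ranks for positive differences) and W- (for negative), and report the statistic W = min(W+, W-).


Step 1: Drop any zero differences (none here) and take |d_i|.
|d| = [7, 2, 3, 5, 3, 2]
Step 2: Midrank |d_i| (ties get averaged ranks).
ranks: |7|->6, |2|->1.5, |3|->3.5, |5|->5, |3|->3.5, |2|->1.5
Step 3: Attach original signs; sum ranks with positive sign and with negative sign.
W+ = 6 + 1.5 + 5 = 12.5
W- = 3.5 + 3.5 + 1.5 = 8.5
(Check: W+ + W- = 21 should equal n(n+1)/2 = 21.)
Step 4: Test statistic W = min(W+, W-) = 8.5.
Step 5: Ties in |d|, so use the tie-corrected normal approximation.
        E[W] = n(n+1)/4 = 6*7/4 = 10.5.
        Tie groups: |d|=2 (t=2), |d|=3 (t=2); sum(t^3 - t) = 12.
        Var[W] = n(n+1)(2n+1)/24 - sum(t^3-t)/48 = 546/24 - 12/48 = 22.5.
        z = (W - E[W]) / sqrt(Var[W]) = (8.5 - 10.5) / 4.7434 = -0.4216.
        Two-sided p = 2*Phi(z) = 0.673290.
Step 6: alpha = 0.1. fail to reject H0.

W+ = 12.5, W- = 8.5, W = min = 8.5, p = 0.673290, fail to reject H0.


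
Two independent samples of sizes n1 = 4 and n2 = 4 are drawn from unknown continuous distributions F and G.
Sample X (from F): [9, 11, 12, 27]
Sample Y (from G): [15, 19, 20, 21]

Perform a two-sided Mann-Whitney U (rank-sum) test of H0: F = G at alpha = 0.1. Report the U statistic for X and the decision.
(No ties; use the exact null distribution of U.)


Step 1: Combine and sort all 8 observations; assign midranks.
sorted (value, group): (9,X), (11,X), (12,X), (15,Y), (19,Y), (20,Y), (21,Y), (27,X)
ranks: 9->1, 11->2, 12->3, 15->4, 19->5, 20->6, 21->7, 27->8
Step 2: Rank sum for X: R1 = 1 + 2 + 3 + 8 = 14.
Step 3: U_X = R1 - n1(n1+1)/2 = 14 - 4*5/2 = 14 - 10 = 4.
       U_Y = n1*n2 - U_X = 16 - 4 = 12.
Step 4: No ties, so the exact null distribution of U (based on enumerating the C(8,4) = 70 equally likely rank assignments) gives the two-sided p-value.
Step 5: p-value = 0.342857; compare to alpha = 0.1. fail to reject H0.

U_X = 4, p = 0.342857, fail to reject H0 at alpha = 0.1.


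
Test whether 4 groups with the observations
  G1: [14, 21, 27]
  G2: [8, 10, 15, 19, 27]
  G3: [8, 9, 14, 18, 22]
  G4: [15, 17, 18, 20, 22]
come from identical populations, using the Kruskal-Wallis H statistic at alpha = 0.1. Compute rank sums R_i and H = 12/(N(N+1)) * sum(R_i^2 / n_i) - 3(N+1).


Step 1: Combine all N = 18 observations and assign midranks.
sorted (value, group, rank): (8,G2,1.5), (8,G3,1.5), (9,G3,3), (10,G2,4), (14,G1,5.5), (14,G3,5.5), (15,G2,7.5), (15,G4,7.5), (17,G4,9), (18,G3,10.5), (18,G4,10.5), (19,G2,12), (20,G4,13), (21,G1,14), (22,G3,15.5), (22,G4,15.5), (27,G1,17.5), (27,G2,17.5)
Step 2: Sum ranks within each group.
R_1 = 37 (n_1 = 3)
R_2 = 42.5 (n_2 = 5)
R_3 = 36 (n_3 = 5)
R_4 = 55.5 (n_4 = 5)
Step 3: H = 12/(N(N+1)) * sum(R_i^2/n_i) - 3(N+1)
     = 12/(18*19) * (37^2/3 + 42.5^2/5 + 36^2/5 + 55.5^2/5) - 3*19
     = 0.035088 * 1692.83 - 57
     = 2.397661.
Step 4: Ties present; correction factor C = 1 - 36/(18^3 - 18) = 0.993808. Corrected H = 2.397661 / 0.993808 = 2.412600.
Step 5: Under H0, H ~ chi^2(3); p-value = 0.491294.
Step 6: alpha = 0.1. fail to reject H0.

H = 2.4126, df = 3, p = 0.491294, fail to reject H0.


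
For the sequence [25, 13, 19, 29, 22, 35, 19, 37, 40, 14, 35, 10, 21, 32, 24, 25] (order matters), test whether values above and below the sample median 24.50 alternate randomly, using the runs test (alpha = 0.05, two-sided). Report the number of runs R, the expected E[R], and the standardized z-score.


Step 1: Compute median = 24.50; label A = above, B = below.
Labels in order: ABBABABAABABBABA  (n_A = 8, n_B = 8)
Step 2: Count runs R = 13.
Step 3: Under H0 (random ordering), E[R] = 2*n_A*n_B/(n_A+n_B) + 1 = 2*8*8/16 + 1 = 9.0000.
        Var[R] = 2*n_A*n_B*(2*n_A*n_B - n_A - n_B) / ((n_A+n_B)^2 * (n_A+n_B-1)) = 14336/3840 = 3.7333.
        SD[R] = 1.9322.
Step 4: Continuity-corrected z = (R - 0.5 - E[R]) / SD[R] = (13 - 0.5 - 9.0000) / 1.9322 = 1.8114.
Step 5: Two-sided p-value via normal approximation = 2*(1 - Phi(|z|)) = 0.070076.
Step 6: alpha = 0.05. fail to reject H0.

R = 13, z = 1.8114, p = 0.070076, fail to reject H0.


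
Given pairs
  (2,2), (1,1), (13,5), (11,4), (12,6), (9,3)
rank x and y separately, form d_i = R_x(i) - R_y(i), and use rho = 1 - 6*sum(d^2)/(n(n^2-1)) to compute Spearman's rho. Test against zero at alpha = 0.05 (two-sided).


Step 1: Rank x and y separately (midranks; no ties here).
rank(x): 2->2, 1->1, 13->6, 11->4, 12->5, 9->3
rank(y): 2->2, 1->1, 5->5, 4->4, 6->6, 3->3
Step 2: d_i = R_x(i) - R_y(i); compute d_i^2.
  (2-2)^2=0, (1-1)^2=0, (6-5)^2=1, (4-4)^2=0, (5-6)^2=1, (3-3)^2=0
sum(d^2) = 2.
Step 3: rho = 1 - 6*2 / (6*(6^2 - 1)) = 1 - 12/210 = 0.942857.
Step 4: Under H0, t = rho * sqrt((n-2)/(1-rho^2)) = 5.6595 ~ t(4).
Step 5: Two-sided p-value from the t-distribution with 4 df = 0.004805.
Step 6: alpha = 0.05. reject H0.

rho = 0.9429, p = 0.004805, reject H0 at alpha = 0.05.


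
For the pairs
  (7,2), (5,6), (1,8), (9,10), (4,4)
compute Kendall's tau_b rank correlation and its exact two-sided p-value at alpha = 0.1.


Step 1: Enumerate the 10 unordered pairs (i,j) with i<j and classify each by sign(x_j-x_i) * sign(y_j-y_i).
  (1,2):dx=-2,dy=+4->D; (1,3):dx=-6,dy=+6->D; (1,4):dx=+2,dy=+8->C; (1,5):dx=-3,dy=+2->D
  (2,3):dx=-4,dy=+2->D; (2,4):dx=+4,dy=+4->C; (2,5):dx=-1,dy=-2->C; (3,4):dx=+8,dy=+2->C
  (3,5):dx=+3,dy=-4->D; (4,5):dx=-5,dy=-6->C
Step 2: C = 5, D = 5, total pairs = 10.
Step 3: tau = (C - D)/(n(n-1)/2) = (5 - 5)/10 = 0.000000.
Step 4: Exact two-sided p-value (enumerate n! = 120 permutations of y under H0): p = 1.000000.
Step 5: alpha = 0.1. fail to reject H0.

tau_b = 0.0000 (C=5, D=5), p = 1.000000, fail to reject H0.


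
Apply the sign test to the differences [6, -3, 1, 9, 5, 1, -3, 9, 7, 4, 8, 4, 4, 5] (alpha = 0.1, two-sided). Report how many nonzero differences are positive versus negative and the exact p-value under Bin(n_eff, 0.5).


Step 1: Discard zero differences. Original n = 14; n_eff = number of nonzero differences = 14.
Nonzero differences (with sign): +6, -3, +1, +9, +5, +1, -3, +9, +7, +4, +8, +4, +4, +5
Step 2: Count signs: positive = 12, negative = 2.
Step 3: Under H0: P(positive) = 0.5, so the number of positives S ~ Bin(14, 0.5).
Step 4: Two-sided exact p-value = sum of Bin(14,0.5) probabilities at or below the observed probability = 0.012939.
Step 5: alpha = 0.1. reject H0.

n_eff = 14, pos = 12, neg = 2, p = 0.012939, reject H0.


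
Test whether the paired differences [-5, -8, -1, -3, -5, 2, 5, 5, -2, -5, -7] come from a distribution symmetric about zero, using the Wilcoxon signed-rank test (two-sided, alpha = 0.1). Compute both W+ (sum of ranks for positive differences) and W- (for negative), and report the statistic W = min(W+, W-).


Step 1: Drop any zero differences (none here) and take |d_i|.
|d| = [5, 8, 1, 3, 5, 2, 5, 5, 2, 5, 7]
Step 2: Midrank |d_i| (ties get averaged ranks).
ranks: |5|->7, |8|->11, |1|->1, |3|->4, |5|->7, |2|->2.5, |5|->7, |5|->7, |2|->2.5, |5|->7, |7|->10
Step 3: Attach original signs; sum ranks with positive sign and with negative sign.
W+ = 2.5 + 7 + 7 = 16.5
W- = 7 + 11 + 1 + 4 + 7 + 2.5 + 7 + 10 = 49.5
(Check: W+ + W- = 66 should equal n(n+1)/2 = 66.)
Step 4: Test statistic W = min(W+, W-) = 16.5.
Step 5: Ties in |d|, so use the tie-corrected normal approximation.
        E[W] = n(n+1)/4 = 11*12/4 = 33.
        Tie groups: |d|=2 (t=2), |d|=5 (t=5); sum(t^3 - t) = 126.
        Var[W] = n(n+1)(2n+1)/24 - sum(t^3-t)/48 = 3036/24 - 126/48 = 123.875.
        z = (W - E[W]) / sqrt(Var[W]) = (16.5 - 33) / 11.1299 = -1.4825.
        Two-sided p = 2*Phi(z) = 0.138210.
Step 6: alpha = 0.1. fail to reject H0.

W+ = 16.5, W- = 49.5, W = min = 16.5, p = 0.138210, fail to reject H0.


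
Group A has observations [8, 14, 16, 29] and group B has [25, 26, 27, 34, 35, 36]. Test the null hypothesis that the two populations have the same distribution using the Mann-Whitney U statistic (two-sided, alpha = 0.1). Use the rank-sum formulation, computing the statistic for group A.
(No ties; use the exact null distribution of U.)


Step 1: Combine and sort all 10 observations; assign midranks.
sorted (value, group): (8,X), (14,X), (16,X), (25,Y), (26,Y), (27,Y), (29,X), (34,Y), (35,Y), (36,Y)
ranks: 8->1, 14->2, 16->3, 25->4, 26->5, 27->6, 29->7, 34->8, 35->9, 36->10
Step 2: Rank sum for X: R1 = 1 + 2 + 3 + 7 = 13.
Step 3: U_X = R1 - n1(n1+1)/2 = 13 - 4*5/2 = 13 - 10 = 3.
       U_Y = n1*n2 - U_X = 24 - 3 = 21.
Step 4: No ties, so the exact null distribution of U (based on enumerating the C(10,4) = 210 equally likely rank assignments) gives the two-sided p-value.
Step 5: p-value = 0.066667; compare to alpha = 0.1. reject H0.

U_X = 3, p = 0.066667, reject H0 at alpha = 0.1.


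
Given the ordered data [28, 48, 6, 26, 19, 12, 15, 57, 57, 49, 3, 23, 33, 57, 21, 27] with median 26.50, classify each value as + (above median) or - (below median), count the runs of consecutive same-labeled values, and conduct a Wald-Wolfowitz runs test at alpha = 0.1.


Step 1: Compute median = 26.50; label A = above, B = below.
Labels in order: AABBBBBAAABBAABA  (n_A = 8, n_B = 8)
Step 2: Count runs R = 7.
Step 3: Under H0 (random ordering), E[R] = 2*n_A*n_B/(n_A+n_B) + 1 = 2*8*8/16 + 1 = 9.0000.
        Var[R] = 2*n_A*n_B*(2*n_A*n_B - n_A - n_B) / ((n_A+n_B)^2 * (n_A+n_B-1)) = 14336/3840 = 3.7333.
        SD[R] = 1.9322.
Step 4: Continuity-corrected z = (R + 0.5 - E[R]) / SD[R] = (7 + 0.5 - 9.0000) / 1.9322 = -0.7763.
Step 5: Two-sided p-value via normal approximation = 2*(1 - Phi(|z|)) = 0.437558.
Step 6: alpha = 0.1. fail to reject H0.

R = 7, z = -0.7763, p = 0.437558, fail to reject H0.


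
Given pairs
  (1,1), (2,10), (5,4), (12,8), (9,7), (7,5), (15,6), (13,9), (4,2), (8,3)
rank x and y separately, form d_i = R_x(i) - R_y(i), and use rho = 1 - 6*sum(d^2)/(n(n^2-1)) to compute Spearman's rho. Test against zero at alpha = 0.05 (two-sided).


Step 1: Rank x and y separately (midranks; no ties here).
rank(x): 1->1, 2->2, 5->4, 12->8, 9->7, 7->5, 15->10, 13->9, 4->3, 8->6
rank(y): 1->1, 10->10, 4->4, 8->8, 7->7, 5->5, 6->6, 9->9, 2->2, 3->3
Step 2: d_i = R_x(i) - R_y(i); compute d_i^2.
  (1-1)^2=0, (2-10)^2=64, (4-4)^2=0, (8-8)^2=0, (7-7)^2=0, (5-5)^2=0, (10-6)^2=16, (9-9)^2=0, (3-2)^2=1, (6-3)^2=9
sum(d^2) = 90.
Step 3: rho = 1 - 6*90 / (10*(10^2 - 1)) = 1 - 540/990 = 0.454545.
Step 4: Under H0, t = rho * sqrt((n-2)/(1-rho^2)) = 1.4434 ~ t(8).
Step 5: Two-sided p-value from the t-distribution with 8 df = 0.186905.
Step 6: alpha = 0.05. fail to reject H0.

rho = 0.4545, p = 0.186905, fail to reject H0 at alpha = 0.05.


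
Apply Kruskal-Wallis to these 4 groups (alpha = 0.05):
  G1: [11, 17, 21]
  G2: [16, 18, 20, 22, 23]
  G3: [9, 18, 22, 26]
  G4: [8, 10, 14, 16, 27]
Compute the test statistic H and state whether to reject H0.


Step 1: Combine all N = 17 observations and assign midranks.
sorted (value, group, rank): (8,G4,1), (9,G3,2), (10,G4,3), (11,G1,4), (14,G4,5), (16,G2,6.5), (16,G4,6.5), (17,G1,8), (18,G2,9.5), (18,G3,9.5), (20,G2,11), (21,G1,12), (22,G2,13.5), (22,G3,13.5), (23,G2,15), (26,G3,16), (27,G4,17)
Step 2: Sum ranks within each group.
R_1 = 24 (n_1 = 3)
R_2 = 55.5 (n_2 = 5)
R_3 = 41 (n_3 = 4)
R_4 = 32.5 (n_4 = 5)
Step 3: H = 12/(N(N+1)) * sum(R_i^2/n_i) - 3(N+1)
     = 12/(17*18) * (24^2/3 + 55.5^2/5 + 41^2/4 + 32.5^2/5) - 3*18
     = 0.039216 * 1439.55 - 54
     = 2.452941.
Step 4: Ties present; correction factor C = 1 - 18/(17^3 - 17) = 0.996324. Corrected H = 2.452941 / 0.996324 = 2.461993.
Step 5: Under H0, H ~ chi^2(3); p-value = 0.482199.
Step 6: alpha = 0.05. fail to reject H0.

H = 2.4620, df = 3, p = 0.482199, fail to reject H0.


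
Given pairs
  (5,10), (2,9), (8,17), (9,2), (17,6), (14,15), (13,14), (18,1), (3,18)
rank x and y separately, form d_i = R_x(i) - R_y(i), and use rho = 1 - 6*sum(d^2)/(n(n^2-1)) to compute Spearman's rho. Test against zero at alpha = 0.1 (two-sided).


Step 1: Rank x and y separately (midranks; no ties here).
rank(x): 5->3, 2->1, 8->4, 9->5, 17->8, 14->7, 13->6, 18->9, 3->2
rank(y): 10->5, 9->4, 17->8, 2->2, 6->3, 15->7, 14->6, 1->1, 18->9
Step 2: d_i = R_x(i) - R_y(i); compute d_i^2.
  (3-5)^2=4, (1-4)^2=9, (4-8)^2=16, (5-2)^2=9, (8-3)^2=25, (7-7)^2=0, (6-6)^2=0, (9-1)^2=64, (2-9)^2=49
sum(d^2) = 176.
Step 3: rho = 1 - 6*176 / (9*(9^2 - 1)) = 1 - 1056/720 = -0.466667.
Step 4: Under H0, t = rho * sqrt((n-2)/(1-rho^2)) = -1.3960 ~ t(7).
Step 5: Two-sided p-value from the t-distribution with 7 df = 0.205386.
Step 6: alpha = 0.1. fail to reject H0.

rho = -0.4667, p = 0.205386, fail to reject H0 at alpha = 0.1.


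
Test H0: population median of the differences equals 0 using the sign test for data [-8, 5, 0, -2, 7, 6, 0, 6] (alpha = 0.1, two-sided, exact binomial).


Step 1: Discard zero differences. Original n = 8; n_eff = number of nonzero differences = 6.
Nonzero differences (with sign): -8, +5, -2, +7, +6, +6
Step 2: Count signs: positive = 4, negative = 2.
Step 3: Under H0: P(positive) = 0.5, so the number of positives S ~ Bin(6, 0.5).
Step 4: Two-sided exact p-value = sum of Bin(6,0.5) probabilities at or below the observed probability = 0.687500.
Step 5: alpha = 0.1. fail to reject H0.

n_eff = 6, pos = 4, neg = 2, p = 0.687500, fail to reject H0.


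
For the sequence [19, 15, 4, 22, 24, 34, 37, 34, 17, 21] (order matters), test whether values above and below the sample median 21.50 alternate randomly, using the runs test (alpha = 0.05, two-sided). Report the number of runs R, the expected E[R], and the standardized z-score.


Step 1: Compute median = 21.50; label A = above, B = below.
Labels in order: BBBAAAAABB  (n_A = 5, n_B = 5)
Step 2: Count runs R = 3.
Step 3: Under H0 (random ordering), E[R] = 2*n_A*n_B/(n_A+n_B) + 1 = 2*5*5/10 + 1 = 6.0000.
        Var[R] = 2*n_A*n_B*(2*n_A*n_B - n_A - n_B) / ((n_A+n_B)^2 * (n_A+n_B-1)) = 2000/900 = 2.2222.
        SD[R] = 1.4907.
Step 4: Continuity-corrected z = (R + 0.5 - E[R]) / SD[R] = (3 + 0.5 - 6.0000) / 1.4907 = -1.6771.
Step 5: Two-sided p-value via normal approximation = 2*(1 - Phi(|z|)) = 0.093533.
Step 6: alpha = 0.05. fail to reject H0.

R = 3, z = -1.6771, p = 0.093533, fail to reject H0.


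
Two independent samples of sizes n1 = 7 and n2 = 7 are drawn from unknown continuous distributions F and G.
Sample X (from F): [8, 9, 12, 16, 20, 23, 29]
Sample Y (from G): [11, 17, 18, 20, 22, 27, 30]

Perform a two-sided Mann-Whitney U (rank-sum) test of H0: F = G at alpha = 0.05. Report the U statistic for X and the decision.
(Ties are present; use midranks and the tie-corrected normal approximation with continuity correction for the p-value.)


Step 1: Combine and sort all 14 observations; assign midranks.
sorted (value, group): (8,X), (9,X), (11,Y), (12,X), (16,X), (17,Y), (18,Y), (20,X), (20,Y), (22,Y), (23,X), (27,Y), (29,X), (30,Y)
ranks: 8->1, 9->2, 11->3, 12->4, 16->5, 17->6, 18->7, 20->8.5, 20->8.5, 22->10, 23->11, 27->12, 29->13, 30->14
Step 2: Rank sum for X: R1 = 1 + 2 + 4 + 5 + 8.5 + 11 + 13 = 44.5.
Step 3: U_X = R1 - n1(n1+1)/2 = 44.5 - 7*8/2 = 44.5 - 28 = 16.5.
       U_Y = n1*n2 - U_X = 49 - 16.5 = 32.5.
Step 4: Ties are present, so use the tie-corrected normal approximation (with continuity correction) for the p-value.
Step 5: p-value = 0.337373; compare to alpha = 0.05. fail to reject H0.

U_X = 16.5, p = 0.337373, fail to reject H0 at alpha = 0.05.


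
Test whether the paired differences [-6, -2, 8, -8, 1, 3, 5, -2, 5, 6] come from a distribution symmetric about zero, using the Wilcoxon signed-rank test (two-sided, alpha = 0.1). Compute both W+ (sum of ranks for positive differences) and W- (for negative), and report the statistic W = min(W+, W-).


Step 1: Drop any zero differences (none here) and take |d_i|.
|d| = [6, 2, 8, 8, 1, 3, 5, 2, 5, 6]
Step 2: Midrank |d_i| (ties get averaged ranks).
ranks: |6|->7.5, |2|->2.5, |8|->9.5, |8|->9.5, |1|->1, |3|->4, |5|->5.5, |2|->2.5, |5|->5.5, |6|->7.5
Step 3: Attach original signs; sum ranks with positive sign and with negative sign.
W+ = 9.5 + 1 + 4 + 5.5 + 5.5 + 7.5 = 33
W- = 7.5 + 2.5 + 9.5 + 2.5 = 22
(Check: W+ + W- = 55 should equal n(n+1)/2 = 55.)
Step 4: Test statistic W = min(W+, W-) = 22.
Step 5: Ties in |d|, so use the tie-corrected normal approximation.
        E[W] = n(n+1)/4 = 10*11/4 = 27.5.
        Tie groups: |d|=2 (t=2), |d|=5 (t=2), |d|=6 (t=2), |d|=8 (t=2); sum(t^3 - t) = 24.
        Var[W] = n(n+1)(2n+1)/24 - sum(t^3-t)/48 = 2310/24 - 24/48 = 95.75.
        z = (W - E[W]) / sqrt(Var[W]) = (22 - 27.5) / 9.7852 = -0.5621.
        Two-sided p = 2*Phi(z) = 0.574066.
Step 6: alpha = 0.1. fail to reject H0.

W+ = 33, W- = 22, W = min = 22, p = 0.574066, fail to reject H0.


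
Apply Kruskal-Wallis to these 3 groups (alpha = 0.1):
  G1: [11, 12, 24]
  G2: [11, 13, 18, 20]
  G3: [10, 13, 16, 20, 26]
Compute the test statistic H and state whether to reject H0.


Step 1: Combine all N = 12 observations and assign midranks.
sorted (value, group, rank): (10,G3,1), (11,G1,2.5), (11,G2,2.5), (12,G1,4), (13,G2,5.5), (13,G3,5.5), (16,G3,7), (18,G2,8), (20,G2,9.5), (20,G3,9.5), (24,G1,11), (26,G3,12)
Step 2: Sum ranks within each group.
R_1 = 17.5 (n_1 = 3)
R_2 = 25.5 (n_2 = 4)
R_3 = 35 (n_3 = 5)
Step 3: H = 12/(N(N+1)) * sum(R_i^2/n_i) - 3(N+1)
     = 12/(12*13) * (17.5^2/3 + 25.5^2/4 + 35^2/5) - 3*13
     = 0.076923 * 509.646 - 39
     = 0.203526.
Step 4: Ties present; correction factor C = 1 - 18/(12^3 - 12) = 0.989510. Corrected H = 0.203526 / 0.989510 = 0.205683.
Step 5: Under H0, H ~ chi^2(2); p-value = 0.902270.
Step 6: alpha = 0.1. fail to reject H0.

H = 0.2057, df = 2, p = 0.902270, fail to reject H0.


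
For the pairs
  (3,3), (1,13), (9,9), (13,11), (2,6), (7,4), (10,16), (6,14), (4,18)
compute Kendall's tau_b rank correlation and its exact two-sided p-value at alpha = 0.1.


Step 1: Enumerate the 36 unordered pairs (i,j) with i<j and classify each by sign(x_j-x_i) * sign(y_j-y_i).
  (1,2):dx=-2,dy=+10->D; (1,3):dx=+6,dy=+6->C; (1,4):dx=+10,dy=+8->C; (1,5):dx=-1,dy=+3->D
  (1,6):dx=+4,dy=+1->C; (1,7):dx=+7,dy=+13->C; (1,8):dx=+3,dy=+11->C; (1,9):dx=+1,dy=+15->C
  (2,3):dx=+8,dy=-4->D; (2,4):dx=+12,dy=-2->D; (2,5):dx=+1,dy=-7->D; (2,6):dx=+6,dy=-9->D
  (2,7):dx=+9,dy=+3->C; (2,8):dx=+5,dy=+1->C; (2,9):dx=+3,dy=+5->C; (3,4):dx=+4,dy=+2->C
  (3,5):dx=-7,dy=-3->C; (3,6):dx=-2,dy=-5->C; (3,7):dx=+1,dy=+7->C; (3,8):dx=-3,dy=+5->D
  (3,9):dx=-5,dy=+9->D; (4,5):dx=-11,dy=-5->C; (4,6):dx=-6,dy=-7->C; (4,7):dx=-3,dy=+5->D
  (4,8):dx=-7,dy=+3->D; (4,9):dx=-9,dy=+7->D; (5,6):dx=+5,dy=-2->D; (5,7):dx=+8,dy=+10->C
  (5,8):dx=+4,dy=+8->C; (5,9):dx=+2,dy=+12->C; (6,7):dx=+3,dy=+12->C; (6,8):dx=-1,dy=+10->D
  (6,9):dx=-3,dy=+14->D; (7,8):dx=-4,dy=-2->C; (7,9):dx=-6,dy=+2->D; (8,9):dx=-2,dy=+4->D
Step 2: C = 20, D = 16, total pairs = 36.
Step 3: tau = (C - D)/(n(n-1)/2) = (20 - 16)/36 = 0.111111.
Step 4: Exact two-sided p-value (enumerate n! = 362880 permutations of y under H0): p = 0.761414.
Step 5: alpha = 0.1. fail to reject H0.

tau_b = 0.1111 (C=20, D=16), p = 0.761414, fail to reject H0.


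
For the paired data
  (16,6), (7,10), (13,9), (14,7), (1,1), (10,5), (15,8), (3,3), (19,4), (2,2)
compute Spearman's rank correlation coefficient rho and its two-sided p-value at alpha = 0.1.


Step 1: Rank x and y separately (midranks; no ties here).
rank(x): 16->9, 7->4, 13->6, 14->7, 1->1, 10->5, 15->8, 3->3, 19->10, 2->2
rank(y): 6->6, 10->10, 9->9, 7->7, 1->1, 5->5, 8->8, 3->3, 4->4, 2->2
Step 2: d_i = R_x(i) - R_y(i); compute d_i^2.
  (9-6)^2=9, (4-10)^2=36, (6-9)^2=9, (7-7)^2=0, (1-1)^2=0, (5-5)^2=0, (8-8)^2=0, (3-3)^2=0, (10-4)^2=36, (2-2)^2=0
sum(d^2) = 90.
Step 3: rho = 1 - 6*90 / (10*(10^2 - 1)) = 1 - 540/990 = 0.454545.
Step 4: Under H0, t = rho * sqrt((n-2)/(1-rho^2)) = 1.4434 ~ t(8).
Step 5: Two-sided p-value from the t-distribution with 8 df = 0.186905.
Step 6: alpha = 0.1. fail to reject H0.

rho = 0.4545, p = 0.186905, fail to reject H0 at alpha = 0.1.


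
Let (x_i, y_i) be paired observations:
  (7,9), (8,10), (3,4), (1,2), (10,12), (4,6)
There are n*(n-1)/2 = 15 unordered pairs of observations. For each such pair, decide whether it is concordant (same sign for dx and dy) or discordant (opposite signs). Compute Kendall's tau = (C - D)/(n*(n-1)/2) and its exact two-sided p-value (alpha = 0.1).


Step 1: Enumerate the 15 unordered pairs (i,j) with i<j and classify each by sign(x_j-x_i) * sign(y_j-y_i).
  (1,2):dx=+1,dy=+1->C; (1,3):dx=-4,dy=-5->C; (1,4):dx=-6,dy=-7->C; (1,5):dx=+3,dy=+3->C
  (1,6):dx=-3,dy=-3->C; (2,3):dx=-5,dy=-6->C; (2,4):dx=-7,dy=-8->C; (2,5):dx=+2,dy=+2->C
  (2,6):dx=-4,dy=-4->C; (3,4):dx=-2,dy=-2->C; (3,5):dx=+7,dy=+8->C; (3,6):dx=+1,dy=+2->C
  (4,5):dx=+9,dy=+10->C; (4,6):dx=+3,dy=+4->C; (5,6):dx=-6,dy=-6->C
Step 2: C = 15, D = 0, total pairs = 15.
Step 3: tau = (C - D)/(n(n-1)/2) = (15 - 0)/15 = 1.000000.
Step 4: Exact two-sided p-value (enumerate n! = 720 permutations of y under H0): p = 0.002778.
Step 5: alpha = 0.1. reject H0.

tau_b = 1.0000 (C=15, D=0), p = 0.002778, reject H0.


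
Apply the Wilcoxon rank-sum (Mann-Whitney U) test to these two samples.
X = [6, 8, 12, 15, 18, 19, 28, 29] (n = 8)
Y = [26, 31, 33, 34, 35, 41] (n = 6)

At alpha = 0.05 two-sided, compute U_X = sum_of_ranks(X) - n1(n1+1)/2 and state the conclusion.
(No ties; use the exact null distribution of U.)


Step 1: Combine and sort all 14 observations; assign midranks.
sorted (value, group): (6,X), (8,X), (12,X), (15,X), (18,X), (19,X), (26,Y), (28,X), (29,X), (31,Y), (33,Y), (34,Y), (35,Y), (41,Y)
ranks: 6->1, 8->2, 12->3, 15->4, 18->5, 19->6, 26->7, 28->8, 29->9, 31->10, 33->11, 34->12, 35->13, 41->14
Step 2: Rank sum for X: R1 = 1 + 2 + 3 + 4 + 5 + 6 + 8 + 9 = 38.
Step 3: U_X = R1 - n1(n1+1)/2 = 38 - 8*9/2 = 38 - 36 = 2.
       U_Y = n1*n2 - U_X = 48 - 2 = 46.
Step 4: No ties, so the exact null distribution of U (based on enumerating the C(14,8) = 3003 equally likely rank assignments) gives the two-sided p-value.
Step 5: p-value = 0.002664; compare to alpha = 0.05. reject H0.

U_X = 2, p = 0.002664, reject H0 at alpha = 0.05.


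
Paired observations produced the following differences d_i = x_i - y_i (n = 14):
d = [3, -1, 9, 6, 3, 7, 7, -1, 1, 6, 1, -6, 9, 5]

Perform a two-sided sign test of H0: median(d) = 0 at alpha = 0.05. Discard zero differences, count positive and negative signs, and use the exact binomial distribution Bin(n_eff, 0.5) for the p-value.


Step 1: Discard zero differences. Original n = 14; n_eff = number of nonzero differences = 14.
Nonzero differences (with sign): +3, -1, +9, +6, +3, +7, +7, -1, +1, +6, +1, -6, +9, +5
Step 2: Count signs: positive = 11, negative = 3.
Step 3: Under H0: P(positive) = 0.5, so the number of positives S ~ Bin(14, 0.5).
Step 4: Two-sided exact p-value = sum of Bin(14,0.5) probabilities at or below the observed probability = 0.057373.
Step 5: alpha = 0.05. fail to reject H0.

n_eff = 14, pos = 11, neg = 3, p = 0.057373, fail to reject H0.


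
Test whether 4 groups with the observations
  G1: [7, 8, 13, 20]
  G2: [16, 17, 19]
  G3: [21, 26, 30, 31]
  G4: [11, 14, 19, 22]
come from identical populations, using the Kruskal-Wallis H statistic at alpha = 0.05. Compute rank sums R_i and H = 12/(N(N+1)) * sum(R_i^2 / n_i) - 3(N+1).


Step 1: Combine all N = 15 observations and assign midranks.
sorted (value, group, rank): (7,G1,1), (8,G1,2), (11,G4,3), (13,G1,4), (14,G4,5), (16,G2,6), (17,G2,7), (19,G2,8.5), (19,G4,8.5), (20,G1,10), (21,G3,11), (22,G4,12), (26,G3,13), (30,G3,14), (31,G3,15)
Step 2: Sum ranks within each group.
R_1 = 17 (n_1 = 4)
R_2 = 21.5 (n_2 = 3)
R_3 = 53 (n_3 = 4)
R_4 = 28.5 (n_4 = 4)
Step 3: H = 12/(N(N+1)) * sum(R_i^2/n_i) - 3(N+1)
     = 12/(15*16) * (17^2/4 + 21.5^2/3 + 53^2/4 + 28.5^2/4) - 3*16
     = 0.050000 * 1131.65 - 48
     = 8.582292.
Step 4: Ties present; correction factor C = 1 - 6/(15^3 - 15) = 0.998214. Corrected H = 8.582292 / 0.998214 = 8.597645.
Step 5: Under H0, H ~ chi^2(3); p-value = 0.035148.
Step 6: alpha = 0.05. reject H0.

H = 8.5976, df = 3, p = 0.035148, reject H0.


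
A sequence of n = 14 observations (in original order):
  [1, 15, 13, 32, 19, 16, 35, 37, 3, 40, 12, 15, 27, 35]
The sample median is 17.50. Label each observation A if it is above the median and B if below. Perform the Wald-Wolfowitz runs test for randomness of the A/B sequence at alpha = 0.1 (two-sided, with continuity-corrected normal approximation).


Step 1: Compute median = 17.50; label A = above, B = below.
Labels in order: BBBAABAABABBAA  (n_A = 7, n_B = 7)
Step 2: Count runs R = 8.
Step 3: Under H0 (random ordering), E[R] = 2*n_A*n_B/(n_A+n_B) + 1 = 2*7*7/14 + 1 = 8.0000.
        Var[R] = 2*n_A*n_B*(2*n_A*n_B - n_A - n_B) / ((n_A+n_B)^2 * (n_A+n_B-1)) = 8232/2548 = 3.2308.
        SD[R] = 1.7974.
Step 4: R = E[R], so z = 0 with no continuity correction.
Step 5: Two-sided p-value via normal approximation = 2*(1 - Phi(|z|)) = 1.000000.
Step 6: alpha = 0.1. fail to reject H0.

R = 8, z = 0.0000, p = 1.000000, fail to reject H0.


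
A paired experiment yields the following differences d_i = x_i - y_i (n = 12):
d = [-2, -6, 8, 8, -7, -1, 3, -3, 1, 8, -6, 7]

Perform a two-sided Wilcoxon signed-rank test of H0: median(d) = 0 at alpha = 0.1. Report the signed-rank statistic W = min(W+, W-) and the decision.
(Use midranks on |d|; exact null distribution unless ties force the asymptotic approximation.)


Step 1: Drop any zero differences (none here) and take |d_i|.
|d| = [2, 6, 8, 8, 7, 1, 3, 3, 1, 8, 6, 7]
Step 2: Midrank |d_i| (ties get averaged ranks).
ranks: |2|->3, |6|->6.5, |8|->11, |8|->11, |7|->8.5, |1|->1.5, |3|->4.5, |3|->4.5, |1|->1.5, |8|->11, |6|->6.5, |7|->8.5
Step 3: Attach original signs; sum ranks with positive sign and with negative sign.
W+ = 11 + 11 + 4.5 + 1.5 + 11 + 8.5 = 47.5
W- = 3 + 6.5 + 8.5 + 1.5 + 4.5 + 6.5 = 30.5
(Check: W+ + W- = 78 should equal n(n+1)/2 = 78.)
Step 4: Test statistic W = min(W+, W-) = 30.5.
Step 5: Ties in |d|, so use the tie-corrected normal approximation.
        E[W] = n(n+1)/4 = 12*13/4 = 39.
        Tie groups: |d|=1 (t=2), |d|=3 (t=2), |d|=6 (t=2), |d|=7 (t=2), |d|=8 (t=3); sum(t^3 - t) = 48.
        Var[W] = n(n+1)(2n+1)/24 - sum(t^3-t)/48 = 3900/24 - 48/48 = 161.5.
        z = (W - E[W]) / sqrt(Var[W]) = (30.5 - 39) / 12.7083 = -0.6689.
        Two-sided p = 2*Phi(z) = 0.503587.
Step 6: alpha = 0.1. fail to reject H0.

W+ = 47.5, W- = 30.5, W = min = 30.5, p = 0.503587, fail to reject H0.


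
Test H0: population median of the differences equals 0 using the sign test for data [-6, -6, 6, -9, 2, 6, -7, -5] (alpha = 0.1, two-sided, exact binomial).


Step 1: Discard zero differences. Original n = 8; n_eff = number of nonzero differences = 8.
Nonzero differences (with sign): -6, -6, +6, -9, +2, +6, -7, -5
Step 2: Count signs: positive = 3, negative = 5.
Step 3: Under H0: P(positive) = 0.5, so the number of positives S ~ Bin(8, 0.5).
Step 4: Two-sided exact p-value = sum of Bin(8,0.5) probabilities at or below the observed probability = 0.726562.
Step 5: alpha = 0.1. fail to reject H0.

n_eff = 8, pos = 3, neg = 5, p = 0.726562, fail to reject H0.


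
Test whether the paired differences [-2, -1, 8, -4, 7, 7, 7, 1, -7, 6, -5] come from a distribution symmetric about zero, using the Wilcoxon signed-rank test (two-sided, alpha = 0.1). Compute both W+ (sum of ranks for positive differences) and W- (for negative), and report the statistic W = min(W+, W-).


Step 1: Drop any zero differences (none here) and take |d_i|.
|d| = [2, 1, 8, 4, 7, 7, 7, 1, 7, 6, 5]
Step 2: Midrank |d_i| (ties get averaged ranks).
ranks: |2|->3, |1|->1.5, |8|->11, |4|->4, |7|->8.5, |7|->8.5, |7|->8.5, |1|->1.5, |7|->8.5, |6|->6, |5|->5
Step 3: Attach original signs; sum ranks with positive sign and with negative sign.
W+ = 11 + 8.5 + 8.5 + 8.5 + 1.5 + 6 = 44
W- = 3 + 1.5 + 4 + 8.5 + 5 = 22
(Check: W+ + W- = 66 should equal n(n+1)/2 = 66.)
Step 4: Test statistic W = min(W+, W-) = 22.
Step 5: Ties in |d|, so use the tie-corrected normal approximation.
        E[W] = n(n+1)/4 = 11*12/4 = 33.
        Tie groups: |d|=1 (t=2), |d|=7 (t=4); sum(t^3 - t) = 66.
        Var[W] = n(n+1)(2n+1)/24 - sum(t^3-t)/48 = 3036/24 - 66/48 = 125.125.
        z = (W - E[W]) / sqrt(Var[W]) = (22 - 33) / 11.1859 = -0.9834.
        Two-sided p = 2*Phi(z) = 0.325421.
Step 6: alpha = 0.1. fail to reject H0.

W+ = 44, W- = 22, W = min = 22, p = 0.325421, fail to reject H0.


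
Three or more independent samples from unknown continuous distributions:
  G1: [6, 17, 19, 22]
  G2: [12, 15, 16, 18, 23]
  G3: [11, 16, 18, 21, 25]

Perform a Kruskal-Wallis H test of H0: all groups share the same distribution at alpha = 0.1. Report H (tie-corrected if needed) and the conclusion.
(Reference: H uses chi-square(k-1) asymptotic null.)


Step 1: Combine all N = 14 observations and assign midranks.
sorted (value, group, rank): (6,G1,1), (11,G3,2), (12,G2,3), (15,G2,4), (16,G2,5.5), (16,G3,5.5), (17,G1,7), (18,G2,8.5), (18,G3,8.5), (19,G1,10), (21,G3,11), (22,G1,12), (23,G2,13), (25,G3,14)
Step 2: Sum ranks within each group.
R_1 = 30 (n_1 = 4)
R_2 = 34 (n_2 = 5)
R_3 = 41 (n_3 = 5)
Step 3: H = 12/(N(N+1)) * sum(R_i^2/n_i) - 3(N+1)
     = 12/(14*15) * (30^2/4 + 34^2/5 + 41^2/5) - 3*15
     = 0.057143 * 792.4 - 45
     = 0.280000.
Step 4: Ties present; correction factor C = 1 - 12/(14^3 - 14) = 0.995604. Corrected H = 0.280000 / 0.995604 = 0.281236.
Step 5: Under H0, H ~ chi^2(2); p-value = 0.868821.
Step 6: alpha = 0.1. fail to reject H0.

H = 0.2812, df = 2, p = 0.868821, fail to reject H0.


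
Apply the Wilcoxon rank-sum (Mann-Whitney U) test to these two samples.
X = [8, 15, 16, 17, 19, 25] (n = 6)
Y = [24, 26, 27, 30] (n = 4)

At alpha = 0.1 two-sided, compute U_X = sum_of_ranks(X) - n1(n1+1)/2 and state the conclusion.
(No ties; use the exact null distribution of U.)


Step 1: Combine and sort all 10 observations; assign midranks.
sorted (value, group): (8,X), (15,X), (16,X), (17,X), (19,X), (24,Y), (25,X), (26,Y), (27,Y), (30,Y)
ranks: 8->1, 15->2, 16->3, 17->4, 19->5, 24->6, 25->7, 26->8, 27->9, 30->10
Step 2: Rank sum for X: R1 = 1 + 2 + 3 + 4 + 5 + 7 = 22.
Step 3: U_X = R1 - n1(n1+1)/2 = 22 - 6*7/2 = 22 - 21 = 1.
       U_Y = n1*n2 - U_X = 24 - 1 = 23.
Step 4: No ties, so the exact null distribution of U (based on enumerating the C(10,6) = 210 equally likely rank assignments) gives the two-sided p-value.
Step 5: p-value = 0.019048; compare to alpha = 0.1. reject H0.

U_X = 1, p = 0.019048, reject H0 at alpha = 0.1.


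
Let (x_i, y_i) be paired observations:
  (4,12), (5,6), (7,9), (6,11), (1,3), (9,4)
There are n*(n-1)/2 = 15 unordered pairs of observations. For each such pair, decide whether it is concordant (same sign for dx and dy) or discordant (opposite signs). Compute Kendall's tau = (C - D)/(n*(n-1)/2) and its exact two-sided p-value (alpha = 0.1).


Step 1: Enumerate the 15 unordered pairs (i,j) with i<j and classify each by sign(x_j-x_i) * sign(y_j-y_i).
  (1,2):dx=+1,dy=-6->D; (1,3):dx=+3,dy=-3->D; (1,4):dx=+2,dy=-1->D; (1,5):dx=-3,dy=-9->C
  (1,6):dx=+5,dy=-8->D; (2,3):dx=+2,dy=+3->C; (2,4):dx=+1,dy=+5->C; (2,5):dx=-4,dy=-3->C
  (2,6):dx=+4,dy=-2->D; (3,4):dx=-1,dy=+2->D; (3,5):dx=-6,dy=-6->C; (3,6):dx=+2,dy=-5->D
  (4,5):dx=-5,dy=-8->C; (4,6):dx=+3,dy=-7->D; (5,6):dx=+8,dy=+1->C
Step 2: C = 7, D = 8, total pairs = 15.
Step 3: tau = (C - D)/(n(n-1)/2) = (7 - 8)/15 = -0.066667.
Step 4: Exact two-sided p-value (enumerate n! = 720 permutations of y under H0): p = 1.000000.
Step 5: alpha = 0.1. fail to reject H0.

tau_b = -0.0667 (C=7, D=8), p = 1.000000, fail to reject H0.


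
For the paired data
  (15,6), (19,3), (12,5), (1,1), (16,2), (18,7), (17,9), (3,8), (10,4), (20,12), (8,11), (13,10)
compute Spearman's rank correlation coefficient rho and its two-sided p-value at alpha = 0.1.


Step 1: Rank x and y separately (midranks; no ties here).
rank(x): 15->7, 19->11, 12->5, 1->1, 16->8, 18->10, 17->9, 3->2, 10->4, 20->12, 8->3, 13->6
rank(y): 6->6, 3->3, 5->5, 1->1, 2->2, 7->7, 9->9, 8->8, 4->4, 12->12, 11->11, 10->10
Step 2: d_i = R_x(i) - R_y(i); compute d_i^2.
  (7-6)^2=1, (11-3)^2=64, (5-5)^2=0, (1-1)^2=0, (8-2)^2=36, (10-7)^2=9, (9-9)^2=0, (2-8)^2=36, (4-4)^2=0, (12-12)^2=0, (3-11)^2=64, (6-10)^2=16
sum(d^2) = 226.
Step 3: rho = 1 - 6*226 / (12*(12^2 - 1)) = 1 - 1356/1716 = 0.209790.
Step 4: Under H0, t = rho * sqrt((n-2)/(1-rho^2)) = 0.6785 ~ t(10).
Step 5: Two-sided p-value from the t-distribution with 10 df = 0.512841.
Step 6: alpha = 0.1. fail to reject H0.

rho = 0.2098, p = 0.512841, fail to reject H0 at alpha = 0.1.


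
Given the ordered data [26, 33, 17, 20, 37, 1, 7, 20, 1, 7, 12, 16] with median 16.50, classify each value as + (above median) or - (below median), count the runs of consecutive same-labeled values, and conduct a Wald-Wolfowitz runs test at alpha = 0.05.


Step 1: Compute median = 16.50; label A = above, B = below.
Labels in order: AAAAABBABBBB  (n_A = 6, n_B = 6)
Step 2: Count runs R = 4.
Step 3: Under H0 (random ordering), E[R] = 2*n_A*n_B/(n_A+n_B) + 1 = 2*6*6/12 + 1 = 7.0000.
        Var[R] = 2*n_A*n_B*(2*n_A*n_B - n_A - n_B) / ((n_A+n_B)^2 * (n_A+n_B-1)) = 4320/1584 = 2.7273.
        SD[R] = 1.6514.
Step 4: Continuity-corrected z = (R + 0.5 - E[R]) / SD[R] = (4 + 0.5 - 7.0000) / 1.6514 = -1.5138.
Step 5: Two-sided p-value via normal approximation = 2*(1 - Phi(|z|)) = 0.130070.
Step 6: alpha = 0.05. fail to reject H0.

R = 4, z = -1.5138, p = 0.130070, fail to reject H0.


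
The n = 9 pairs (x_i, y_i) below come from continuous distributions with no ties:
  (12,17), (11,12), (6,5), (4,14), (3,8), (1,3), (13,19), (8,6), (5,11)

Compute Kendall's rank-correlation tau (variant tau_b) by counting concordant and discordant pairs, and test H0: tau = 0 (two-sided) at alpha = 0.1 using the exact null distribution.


Step 1: Enumerate the 36 unordered pairs (i,j) with i<j and classify each by sign(x_j-x_i) * sign(y_j-y_i).
  (1,2):dx=-1,dy=-5->C; (1,3):dx=-6,dy=-12->C; (1,4):dx=-8,dy=-3->C; (1,5):dx=-9,dy=-9->C
  (1,6):dx=-11,dy=-14->C; (1,7):dx=+1,dy=+2->C; (1,8):dx=-4,dy=-11->C; (1,9):dx=-7,dy=-6->C
  (2,3):dx=-5,dy=-7->C; (2,4):dx=-7,dy=+2->D; (2,5):dx=-8,dy=-4->C; (2,6):dx=-10,dy=-9->C
  (2,7):dx=+2,dy=+7->C; (2,8):dx=-3,dy=-6->C; (2,9):dx=-6,dy=-1->C; (3,4):dx=-2,dy=+9->D
  (3,5):dx=-3,dy=+3->D; (3,6):dx=-5,dy=-2->C; (3,7):dx=+7,dy=+14->C; (3,8):dx=+2,dy=+1->C
  (3,9):dx=-1,dy=+6->D; (4,5):dx=-1,dy=-6->C; (4,6):dx=-3,dy=-11->C; (4,7):dx=+9,dy=+5->C
  (4,8):dx=+4,dy=-8->D; (4,9):dx=+1,dy=-3->D; (5,6):dx=-2,dy=-5->C; (5,7):dx=+10,dy=+11->C
  (5,8):dx=+5,dy=-2->D; (5,9):dx=+2,dy=+3->C; (6,7):dx=+12,dy=+16->C; (6,8):dx=+7,dy=+3->C
  (6,9):dx=+4,dy=+8->C; (7,8):dx=-5,dy=-13->C; (7,9):dx=-8,dy=-8->C; (8,9):dx=-3,dy=+5->D
Step 2: C = 28, D = 8, total pairs = 36.
Step 3: tau = (C - D)/(n(n-1)/2) = (28 - 8)/36 = 0.555556.
Step 4: Exact two-sided p-value (enumerate n! = 362880 permutations of y under H0): p = 0.044615.
Step 5: alpha = 0.1. reject H0.

tau_b = 0.5556 (C=28, D=8), p = 0.044615, reject H0.


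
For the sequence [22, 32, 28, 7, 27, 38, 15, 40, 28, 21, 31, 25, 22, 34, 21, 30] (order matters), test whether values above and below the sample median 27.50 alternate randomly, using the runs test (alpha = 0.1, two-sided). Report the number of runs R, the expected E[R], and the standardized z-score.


Step 1: Compute median = 27.50; label A = above, B = below.
Labels in order: BAABBABAABABBABA  (n_A = 8, n_B = 8)
Step 2: Count runs R = 12.
Step 3: Under H0 (random ordering), E[R] = 2*n_A*n_B/(n_A+n_B) + 1 = 2*8*8/16 + 1 = 9.0000.
        Var[R] = 2*n_A*n_B*(2*n_A*n_B - n_A - n_B) / ((n_A+n_B)^2 * (n_A+n_B-1)) = 14336/3840 = 3.7333.
        SD[R] = 1.9322.
Step 4: Continuity-corrected z = (R - 0.5 - E[R]) / SD[R] = (12 - 0.5 - 9.0000) / 1.9322 = 1.2939.
Step 5: Two-sided p-value via normal approximation = 2*(1 - Phi(|z|)) = 0.195709.
Step 6: alpha = 0.1. fail to reject H0.

R = 12, z = 1.2939, p = 0.195709, fail to reject H0.


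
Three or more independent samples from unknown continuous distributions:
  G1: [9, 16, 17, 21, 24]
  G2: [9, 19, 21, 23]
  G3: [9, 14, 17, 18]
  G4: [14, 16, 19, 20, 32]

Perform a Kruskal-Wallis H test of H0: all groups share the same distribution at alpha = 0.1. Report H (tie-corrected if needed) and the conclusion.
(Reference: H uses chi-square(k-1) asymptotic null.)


Step 1: Combine all N = 18 observations and assign midranks.
sorted (value, group, rank): (9,G1,2), (9,G2,2), (9,G3,2), (14,G3,4.5), (14,G4,4.5), (16,G1,6.5), (16,G4,6.5), (17,G1,8.5), (17,G3,8.5), (18,G3,10), (19,G2,11.5), (19,G4,11.5), (20,G4,13), (21,G1,14.5), (21,G2,14.5), (23,G2,16), (24,G1,17), (32,G4,18)
Step 2: Sum ranks within each group.
R_1 = 48.5 (n_1 = 5)
R_2 = 44 (n_2 = 4)
R_3 = 25 (n_3 = 4)
R_4 = 53.5 (n_4 = 5)
Step 3: H = 12/(N(N+1)) * sum(R_i^2/n_i) - 3(N+1)
     = 12/(18*19) * (48.5^2/5 + 44^2/4 + 25^2/4 + 53.5^2/5) - 3*19
     = 0.035088 * 1683.15 - 57
     = 2.057895.
Step 4: Ties present; correction factor C = 1 - 54/(18^3 - 18) = 0.990712. Corrected H = 2.057895 / 0.990712 = 2.077188.
Step 5: Under H0, H ~ chi^2(3); p-value = 0.556542.
Step 6: alpha = 0.1. fail to reject H0.

H = 2.0772, df = 3, p = 0.556542, fail to reject H0.


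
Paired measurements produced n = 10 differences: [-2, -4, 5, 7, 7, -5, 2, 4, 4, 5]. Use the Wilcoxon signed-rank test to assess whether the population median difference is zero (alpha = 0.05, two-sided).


Step 1: Drop any zero differences (none here) and take |d_i|.
|d| = [2, 4, 5, 7, 7, 5, 2, 4, 4, 5]
Step 2: Midrank |d_i| (ties get averaged ranks).
ranks: |2|->1.5, |4|->4, |5|->7, |7|->9.5, |7|->9.5, |5|->7, |2|->1.5, |4|->4, |4|->4, |5|->7
Step 3: Attach original signs; sum ranks with positive sign and with negative sign.
W+ = 7 + 9.5 + 9.5 + 1.5 + 4 + 4 + 7 = 42.5
W- = 1.5 + 4 + 7 = 12.5
(Check: W+ + W- = 55 should equal n(n+1)/2 = 55.)
Step 4: Test statistic W = min(W+, W-) = 12.5.
Step 5: Ties in |d|, so use the tie-corrected normal approximation.
        E[W] = n(n+1)/4 = 10*11/4 = 27.5.
        Tie groups: |d|=2 (t=2), |d|=4 (t=3), |d|=5 (t=3), |d|=7 (t=2); sum(t^3 - t) = 60.
        Var[W] = n(n+1)(2n+1)/24 - sum(t^3-t)/48 = 2310/24 - 60/48 = 95.
        z = (W - E[W]) / sqrt(Var[W]) = (12.5 - 27.5) / 9.7468 = -1.5390.
        Two-sided p = 2*Phi(z) = 0.123812.
Step 6: alpha = 0.05. fail to reject H0.

W+ = 42.5, W- = 12.5, W = min = 12.5, p = 0.123812, fail to reject H0.


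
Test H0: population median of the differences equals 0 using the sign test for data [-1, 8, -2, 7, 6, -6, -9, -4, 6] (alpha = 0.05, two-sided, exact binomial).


Step 1: Discard zero differences. Original n = 9; n_eff = number of nonzero differences = 9.
Nonzero differences (with sign): -1, +8, -2, +7, +6, -6, -9, -4, +6
Step 2: Count signs: positive = 4, negative = 5.
Step 3: Under H0: P(positive) = 0.5, so the number of positives S ~ Bin(9, 0.5).
Step 4: Two-sided exact p-value = sum of Bin(9,0.5) probabilities at or below the observed probability = 1.000000.
Step 5: alpha = 0.05. fail to reject H0.

n_eff = 9, pos = 4, neg = 5, p = 1.000000, fail to reject H0.


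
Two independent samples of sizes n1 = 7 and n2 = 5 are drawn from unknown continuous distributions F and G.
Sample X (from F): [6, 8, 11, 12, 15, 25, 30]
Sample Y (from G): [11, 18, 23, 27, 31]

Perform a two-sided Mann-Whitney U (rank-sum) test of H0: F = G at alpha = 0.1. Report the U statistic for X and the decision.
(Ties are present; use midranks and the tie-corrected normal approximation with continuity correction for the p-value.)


Step 1: Combine and sort all 12 observations; assign midranks.
sorted (value, group): (6,X), (8,X), (11,X), (11,Y), (12,X), (15,X), (18,Y), (23,Y), (25,X), (27,Y), (30,X), (31,Y)
ranks: 6->1, 8->2, 11->3.5, 11->3.5, 12->5, 15->6, 18->7, 23->8, 25->9, 27->10, 30->11, 31->12
Step 2: Rank sum for X: R1 = 1 + 2 + 3.5 + 5 + 6 + 9 + 11 = 37.5.
Step 3: U_X = R1 - n1(n1+1)/2 = 37.5 - 7*8/2 = 37.5 - 28 = 9.5.
       U_Y = n1*n2 - U_X = 35 - 9.5 = 25.5.
Step 4: Ties are present, so use the tie-corrected normal approximation (with continuity correction) for the p-value.
Step 5: p-value = 0.222415; compare to alpha = 0.1. fail to reject H0.

U_X = 9.5, p = 0.222415, fail to reject H0 at alpha = 0.1.


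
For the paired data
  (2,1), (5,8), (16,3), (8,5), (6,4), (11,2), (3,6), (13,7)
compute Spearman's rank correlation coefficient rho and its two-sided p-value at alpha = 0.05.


Step 1: Rank x and y separately (midranks; no ties here).
rank(x): 2->1, 5->3, 16->8, 8->5, 6->4, 11->6, 3->2, 13->7
rank(y): 1->1, 8->8, 3->3, 5->5, 4->4, 2->2, 6->6, 7->7
Step 2: d_i = R_x(i) - R_y(i); compute d_i^2.
  (1-1)^2=0, (3-8)^2=25, (8-3)^2=25, (5-5)^2=0, (4-4)^2=0, (6-2)^2=16, (2-6)^2=16, (7-7)^2=0
sum(d^2) = 82.
Step 3: rho = 1 - 6*82 / (8*(8^2 - 1)) = 1 - 492/504 = 0.023810.
Step 4: Under H0, t = rho * sqrt((n-2)/(1-rho^2)) = 0.0583 ~ t(6).
Step 5: Two-sided p-value from the t-distribution with 6 df = 0.955374.
Step 6: alpha = 0.05. fail to reject H0.

rho = 0.0238, p = 0.955374, fail to reject H0 at alpha = 0.05.
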